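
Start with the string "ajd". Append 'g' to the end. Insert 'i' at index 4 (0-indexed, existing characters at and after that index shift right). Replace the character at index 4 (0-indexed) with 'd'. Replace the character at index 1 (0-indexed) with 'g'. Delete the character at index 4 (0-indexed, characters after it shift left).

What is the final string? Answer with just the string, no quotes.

Answer: agdg

Derivation:
Applying each edit step by step:
Start: "ajd"
Op 1 (append 'g'): "ajd" -> "ajdg"
Op 2 (insert 'i' at idx 4): "ajdg" -> "ajdgi"
Op 3 (replace idx 4: 'i' -> 'd'): "ajdgi" -> "ajdgd"
Op 4 (replace idx 1: 'j' -> 'g'): "ajdgd" -> "agdgd"
Op 5 (delete idx 4 = 'd'): "agdgd" -> "agdg"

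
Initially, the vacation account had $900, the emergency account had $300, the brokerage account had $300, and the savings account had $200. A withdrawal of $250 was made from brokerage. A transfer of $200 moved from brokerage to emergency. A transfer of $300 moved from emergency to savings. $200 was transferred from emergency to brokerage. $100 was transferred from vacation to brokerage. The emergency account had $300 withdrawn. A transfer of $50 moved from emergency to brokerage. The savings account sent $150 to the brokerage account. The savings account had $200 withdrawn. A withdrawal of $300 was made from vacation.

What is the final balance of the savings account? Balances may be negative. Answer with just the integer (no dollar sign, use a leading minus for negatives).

Tracking account balances step by step:
Start: vacation=900, emergency=300, brokerage=300, savings=200
Event 1 (withdraw 250 from brokerage): brokerage: 300 - 250 = 50. Balances: vacation=900, emergency=300, brokerage=50, savings=200
Event 2 (transfer 200 brokerage -> emergency): brokerage: 50 - 200 = -150, emergency: 300 + 200 = 500. Balances: vacation=900, emergency=500, brokerage=-150, savings=200
Event 3 (transfer 300 emergency -> savings): emergency: 500 - 300 = 200, savings: 200 + 300 = 500. Balances: vacation=900, emergency=200, brokerage=-150, savings=500
Event 4 (transfer 200 emergency -> brokerage): emergency: 200 - 200 = 0, brokerage: -150 + 200 = 50. Balances: vacation=900, emergency=0, brokerage=50, savings=500
Event 5 (transfer 100 vacation -> brokerage): vacation: 900 - 100 = 800, brokerage: 50 + 100 = 150. Balances: vacation=800, emergency=0, brokerage=150, savings=500
Event 6 (withdraw 300 from emergency): emergency: 0 - 300 = -300. Balances: vacation=800, emergency=-300, brokerage=150, savings=500
Event 7 (transfer 50 emergency -> brokerage): emergency: -300 - 50 = -350, brokerage: 150 + 50 = 200. Balances: vacation=800, emergency=-350, brokerage=200, savings=500
Event 8 (transfer 150 savings -> brokerage): savings: 500 - 150 = 350, brokerage: 200 + 150 = 350. Balances: vacation=800, emergency=-350, brokerage=350, savings=350
Event 9 (withdraw 200 from savings): savings: 350 - 200 = 150. Balances: vacation=800, emergency=-350, brokerage=350, savings=150
Event 10 (withdraw 300 from vacation): vacation: 800 - 300 = 500. Balances: vacation=500, emergency=-350, brokerage=350, savings=150

Final balance of savings: 150

Answer: 150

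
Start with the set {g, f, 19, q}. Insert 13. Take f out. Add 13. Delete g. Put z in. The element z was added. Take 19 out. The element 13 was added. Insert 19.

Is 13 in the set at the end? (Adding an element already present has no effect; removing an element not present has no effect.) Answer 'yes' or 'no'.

Tracking the set through each operation:
Start: {19, f, g, q}
Event 1 (add 13): added. Set: {13, 19, f, g, q}
Event 2 (remove f): removed. Set: {13, 19, g, q}
Event 3 (add 13): already present, no change. Set: {13, 19, g, q}
Event 4 (remove g): removed. Set: {13, 19, q}
Event 5 (add z): added. Set: {13, 19, q, z}
Event 6 (add z): already present, no change. Set: {13, 19, q, z}
Event 7 (remove 19): removed. Set: {13, q, z}
Event 8 (add 13): already present, no change. Set: {13, q, z}
Event 9 (add 19): added. Set: {13, 19, q, z}

Final set: {13, 19, q, z} (size 4)
13 is in the final set.

Answer: yes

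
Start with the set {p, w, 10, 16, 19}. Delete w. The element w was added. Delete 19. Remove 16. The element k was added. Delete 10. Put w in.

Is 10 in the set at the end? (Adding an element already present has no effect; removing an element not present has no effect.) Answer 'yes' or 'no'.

Tracking the set through each operation:
Start: {10, 16, 19, p, w}
Event 1 (remove w): removed. Set: {10, 16, 19, p}
Event 2 (add w): added. Set: {10, 16, 19, p, w}
Event 3 (remove 19): removed. Set: {10, 16, p, w}
Event 4 (remove 16): removed. Set: {10, p, w}
Event 5 (add k): added. Set: {10, k, p, w}
Event 6 (remove 10): removed. Set: {k, p, w}
Event 7 (add w): already present, no change. Set: {k, p, w}

Final set: {k, p, w} (size 3)
10 is NOT in the final set.

Answer: no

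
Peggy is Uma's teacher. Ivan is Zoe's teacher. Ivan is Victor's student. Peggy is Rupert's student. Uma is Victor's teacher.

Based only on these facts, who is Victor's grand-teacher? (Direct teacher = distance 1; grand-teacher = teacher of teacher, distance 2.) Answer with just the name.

Reconstructing the teacher chain from the given facts:
  Rupert -> Peggy -> Uma -> Victor -> Ivan -> Zoe
(each arrow means 'teacher of the next')
Positions in the chain (0 = top):
  position of Rupert: 0
  position of Peggy: 1
  position of Uma: 2
  position of Victor: 3
  position of Ivan: 4
  position of Zoe: 5

Victor is at position 3; the grand-teacher is 2 steps up the chain, i.e. position 1: Peggy.

Answer: Peggy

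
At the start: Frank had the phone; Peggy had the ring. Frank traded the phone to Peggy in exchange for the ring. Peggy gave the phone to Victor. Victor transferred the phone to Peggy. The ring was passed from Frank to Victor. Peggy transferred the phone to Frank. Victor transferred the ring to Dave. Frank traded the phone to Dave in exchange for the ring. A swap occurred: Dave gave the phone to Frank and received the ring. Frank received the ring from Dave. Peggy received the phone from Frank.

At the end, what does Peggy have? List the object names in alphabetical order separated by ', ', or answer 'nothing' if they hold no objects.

Tracking all object holders:
Start: phone:Frank, ring:Peggy
Event 1 (swap phone<->ring: now phone:Peggy, ring:Frank). State: phone:Peggy, ring:Frank
Event 2 (give phone: Peggy -> Victor). State: phone:Victor, ring:Frank
Event 3 (give phone: Victor -> Peggy). State: phone:Peggy, ring:Frank
Event 4 (give ring: Frank -> Victor). State: phone:Peggy, ring:Victor
Event 5 (give phone: Peggy -> Frank). State: phone:Frank, ring:Victor
Event 6 (give ring: Victor -> Dave). State: phone:Frank, ring:Dave
Event 7 (swap phone<->ring: now phone:Dave, ring:Frank). State: phone:Dave, ring:Frank
Event 8 (swap phone<->ring: now phone:Frank, ring:Dave). State: phone:Frank, ring:Dave
Event 9 (give ring: Dave -> Frank). State: phone:Frank, ring:Frank
Event 10 (give phone: Frank -> Peggy). State: phone:Peggy, ring:Frank

Final state: phone:Peggy, ring:Frank
Peggy holds: phone.

Answer: phone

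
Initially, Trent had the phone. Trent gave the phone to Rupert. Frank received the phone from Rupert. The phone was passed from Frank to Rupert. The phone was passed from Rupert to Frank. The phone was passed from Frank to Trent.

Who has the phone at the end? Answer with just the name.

Answer: Trent

Derivation:
Tracking the phone through each event:
Start: Trent has the phone.
After event 1: Rupert has the phone.
After event 2: Frank has the phone.
After event 3: Rupert has the phone.
After event 4: Frank has the phone.
After event 5: Trent has the phone.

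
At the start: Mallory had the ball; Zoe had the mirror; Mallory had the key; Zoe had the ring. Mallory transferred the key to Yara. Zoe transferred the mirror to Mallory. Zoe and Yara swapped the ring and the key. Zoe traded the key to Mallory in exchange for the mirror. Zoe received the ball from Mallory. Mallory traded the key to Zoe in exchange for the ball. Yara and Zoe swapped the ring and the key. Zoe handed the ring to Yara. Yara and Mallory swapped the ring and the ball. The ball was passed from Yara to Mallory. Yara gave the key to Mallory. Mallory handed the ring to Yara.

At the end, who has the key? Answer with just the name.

Answer: Mallory

Derivation:
Tracking all object holders:
Start: ball:Mallory, mirror:Zoe, key:Mallory, ring:Zoe
Event 1 (give key: Mallory -> Yara). State: ball:Mallory, mirror:Zoe, key:Yara, ring:Zoe
Event 2 (give mirror: Zoe -> Mallory). State: ball:Mallory, mirror:Mallory, key:Yara, ring:Zoe
Event 3 (swap ring<->key: now ring:Yara, key:Zoe). State: ball:Mallory, mirror:Mallory, key:Zoe, ring:Yara
Event 4 (swap key<->mirror: now key:Mallory, mirror:Zoe). State: ball:Mallory, mirror:Zoe, key:Mallory, ring:Yara
Event 5 (give ball: Mallory -> Zoe). State: ball:Zoe, mirror:Zoe, key:Mallory, ring:Yara
Event 6 (swap key<->ball: now key:Zoe, ball:Mallory). State: ball:Mallory, mirror:Zoe, key:Zoe, ring:Yara
Event 7 (swap ring<->key: now ring:Zoe, key:Yara). State: ball:Mallory, mirror:Zoe, key:Yara, ring:Zoe
Event 8 (give ring: Zoe -> Yara). State: ball:Mallory, mirror:Zoe, key:Yara, ring:Yara
Event 9 (swap ring<->ball: now ring:Mallory, ball:Yara). State: ball:Yara, mirror:Zoe, key:Yara, ring:Mallory
Event 10 (give ball: Yara -> Mallory). State: ball:Mallory, mirror:Zoe, key:Yara, ring:Mallory
Event 11 (give key: Yara -> Mallory). State: ball:Mallory, mirror:Zoe, key:Mallory, ring:Mallory
Event 12 (give ring: Mallory -> Yara). State: ball:Mallory, mirror:Zoe, key:Mallory, ring:Yara

Final state: ball:Mallory, mirror:Zoe, key:Mallory, ring:Yara
The key is held by Mallory.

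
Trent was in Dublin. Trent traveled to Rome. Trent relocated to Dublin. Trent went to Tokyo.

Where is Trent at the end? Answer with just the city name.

Tracking Trent's location:
Start: Trent is in Dublin.
After move 1: Dublin -> Rome. Trent is in Rome.
After move 2: Rome -> Dublin. Trent is in Dublin.
After move 3: Dublin -> Tokyo. Trent is in Tokyo.

Answer: Tokyo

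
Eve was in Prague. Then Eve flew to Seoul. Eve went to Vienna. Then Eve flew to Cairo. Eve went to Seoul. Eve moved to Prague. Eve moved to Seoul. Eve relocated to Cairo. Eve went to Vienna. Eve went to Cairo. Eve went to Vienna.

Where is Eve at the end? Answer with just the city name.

Answer: Vienna

Derivation:
Tracking Eve's location:
Start: Eve is in Prague.
After move 1: Prague -> Seoul. Eve is in Seoul.
After move 2: Seoul -> Vienna. Eve is in Vienna.
After move 3: Vienna -> Cairo. Eve is in Cairo.
After move 4: Cairo -> Seoul. Eve is in Seoul.
After move 5: Seoul -> Prague. Eve is in Prague.
After move 6: Prague -> Seoul. Eve is in Seoul.
After move 7: Seoul -> Cairo. Eve is in Cairo.
After move 8: Cairo -> Vienna. Eve is in Vienna.
After move 9: Vienna -> Cairo. Eve is in Cairo.
After move 10: Cairo -> Vienna. Eve is in Vienna.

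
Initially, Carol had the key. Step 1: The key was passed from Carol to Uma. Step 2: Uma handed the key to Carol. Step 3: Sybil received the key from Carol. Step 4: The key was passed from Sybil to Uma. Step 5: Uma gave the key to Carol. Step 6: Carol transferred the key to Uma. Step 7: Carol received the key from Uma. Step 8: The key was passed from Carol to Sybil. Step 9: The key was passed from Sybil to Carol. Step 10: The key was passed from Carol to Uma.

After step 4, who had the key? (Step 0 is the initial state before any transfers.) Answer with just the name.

Tracking the key holder through step 4:
After step 0 (start): Carol
After step 1: Uma
After step 2: Carol
After step 3: Sybil
After step 4: Uma

At step 4, the holder is Uma.

Answer: Uma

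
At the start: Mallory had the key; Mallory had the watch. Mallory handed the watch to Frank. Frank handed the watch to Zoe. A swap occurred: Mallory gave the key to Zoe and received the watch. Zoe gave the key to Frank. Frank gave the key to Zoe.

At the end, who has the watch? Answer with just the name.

Tracking all object holders:
Start: key:Mallory, watch:Mallory
Event 1 (give watch: Mallory -> Frank). State: key:Mallory, watch:Frank
Event 2 (give watch: Frank -> Zoe). State: key:Mallory, watch:Zoe
Event 3 (swap key<->watch: now key:Zoe, watch:Mallory). State: key:Zoe, watch:Mallory
Event 4 (give key: Zoe -> Frank). State: key:Frank, watch:Mallory
Event 5 (give key: Frank -> Zoe). State: key:Zoe, watch:Mallory

Final state: key:Zoe, watch:Mallory
The watch is held by Mallory.

Answer: Mallory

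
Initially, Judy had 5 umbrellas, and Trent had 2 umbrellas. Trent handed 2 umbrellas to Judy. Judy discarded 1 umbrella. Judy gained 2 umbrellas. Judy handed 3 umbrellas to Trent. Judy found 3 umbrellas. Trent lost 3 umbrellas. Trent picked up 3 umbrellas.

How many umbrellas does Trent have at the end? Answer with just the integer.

Tracking counts step by step:
Start: Judy=5, Trent=2
Event 1 (Trent -> Judy, 2): Trent: 2 -> 0, Judy: 5 -> 7. State: Judy=7, Trent=0
Event 2 (Judy -1): Judy: 7 -> 6. State: Judy=6, Trent=0
Event 3 (Judy +2): Judy: 6 -> 8. State: Judy=8, Trent=0
Event 4 (Judy -> Trent, 3): Judy: 8 -> 5, Trent: 0 -> 3. State: Judy=5, Trent=3
Event 5 (Judy +3): Judy: 5 -> 8. State: Judy=8, Trent=3
Event 6 (Trent -3): Trent: 3 -> 0. State: Judy=8, Trent=0
Event 7 (Trent +3): Trent: 0 -> 3. State: Judy=8, Trent=3

Trent's final count: 3

Answer: 3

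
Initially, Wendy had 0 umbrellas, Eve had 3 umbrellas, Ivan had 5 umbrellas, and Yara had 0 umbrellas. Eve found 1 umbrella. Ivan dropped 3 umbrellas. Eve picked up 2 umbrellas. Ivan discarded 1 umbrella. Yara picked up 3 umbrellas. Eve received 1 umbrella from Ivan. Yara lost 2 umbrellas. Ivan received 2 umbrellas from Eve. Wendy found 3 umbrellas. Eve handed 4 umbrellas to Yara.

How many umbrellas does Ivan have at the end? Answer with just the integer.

Tracking counts step by step:
Start: Wendy=0, Eve=3, Ivan=5, Yara=0
Event 1 (Eve +1): Eve: 3 -> 4. State: Wendy=0, Eve=4, Ivan=5, Yara=0
Event 2 (Ivan -3): Ivan: 5 -> 2. State: Wendy=0, Eve=4, Ivan=2, Yara=0
Event 3 (Eve +2): Eve: 4 -> 6. State: Wendy=0, Eve=6, Ivan=2, Yara=0
Event 4 (Ivan -1): Ivan: 2 -> 1. State: Wendy=0, Eve=6, Ivan=1, Yara=0
Event 5 (Yara +3): Yara: 0 -> 3. State: Wendy=0, Eve=6, Ivan=1, Yara=3
Event 6 (Ivan -> Eve, 1): Ivan: 1 -> 0, Eve: 6 -> 7. State: Wendy=0, Eve=7, Ivan=0, Yara=3
Event 7 (Yara -2): Yara: 3 -> 1. State: Wendy=0, Eve=7, Ivan=0, Yara=1
Event 8 (Eve -> Ivan, 2): Eve: 7 -> 5, Ivan: 0 -> 2. State: Wendy=0, Eve=5, Ivan=2, Yara=1
Event 9 (Wendy +3): Wendy: 0 -> 3. State: Wendy=3, Eve=5, Ivan=2, Yara=1
Event 10 (Eve -> Yara, 4): Eve: 5 -> 1, Yara: 1 -> 5. State: Wendy=3, Eve=1, Ivan=2, Yara=5

Ivan's final count: 2

Answer: 2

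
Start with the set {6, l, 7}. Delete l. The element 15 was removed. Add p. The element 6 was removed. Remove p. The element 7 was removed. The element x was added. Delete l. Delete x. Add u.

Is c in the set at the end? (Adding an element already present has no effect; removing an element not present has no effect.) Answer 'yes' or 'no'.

Tracking the set through each operation:
Start: {6, 7, l}
Event 1 (remove l): removed. Set: {6, 7}
Event 2 (remove 15): not present, no change. Set: {6, 7}
Event 3 (add p): added. Set: {6, 7, p}
Event 4 (remove 6): removed. Set: {7, p}
Event 5 (remove p): removed. Set: {7}
Event 6 (remove 7): removed. Set: {}
Event 7 (add x): added. Set: {x}
Event 8 (remove l): not present, no change. Set: {x}
Event 9 (remove x): removed. Set: {}
Event 10 (add u): added. Set: {u}

Final set: {u} (size 1)
c is NOT in the final set.

Answer: no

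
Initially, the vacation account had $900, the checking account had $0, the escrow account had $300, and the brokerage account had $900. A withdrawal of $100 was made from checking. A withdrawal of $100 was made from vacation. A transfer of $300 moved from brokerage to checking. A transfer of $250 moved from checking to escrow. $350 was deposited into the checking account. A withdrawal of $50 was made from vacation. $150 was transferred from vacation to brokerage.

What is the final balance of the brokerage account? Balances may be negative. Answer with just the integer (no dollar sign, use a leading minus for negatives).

Tracking account balances step by step:
Start: vacation=900, checking=0, escrow=300, brokerage=900
Event 1 (withdraw 100 from checking): checking: 0 - 100 = -100. Balances: vacation=900, checking=-100, escrow=300, brokerage=900
Event 2 (withdraw 100 from vacation): vacation: 900 - 100 = 800. Balances: vacation=800, checking=-100, escrow=300, brokerage=900
Event 3 (transfer 300 brokerage -> checking): brokerage: 900 - 300 = 600, checking: -100 + 300 = 200. Balances: vacation=800, checking=200, escrow=300, brokerage=600
Event 4 (transfer 250 checking -> escrow): checking: 200 - 250 = -50, escrow: 300 + 250 = 550. Balances: vacation=800, checking=-50, escrow=550, brokerage=600
Event 5 (deposit 350 to checking): checking: -50 + 350 = 300. Balances: vacation=800, checking=300, escrow=550, brokerage=600
Event 6 (withdraw 50 from vacation): vacation: 800 - 50 = 750. Balances: vacation=750, checking=300, escrow=550, brokerage=600
Event 7 (transfer 150 vacation -> brokerage): vacation: 750 - 150 = 600, brokerage: 600 + 150 = 750. Balances: vacation=600, checking=300, escrow=550, brokerage=750

Final balance of brokerage: 750

Answer: 750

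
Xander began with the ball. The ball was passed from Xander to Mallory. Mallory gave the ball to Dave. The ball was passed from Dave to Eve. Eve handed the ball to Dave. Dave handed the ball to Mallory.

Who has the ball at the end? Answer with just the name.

Answer: Mallory

Derivation:
Tracking the ball through each event:
Start: Xander has the ball.
After event 1: Mallory has the ball.
After event 2: Dave has the ball.
After event 3: Eve has the ball.
After event 4: Dave has the ball.
After event 5: Mallory has the ball.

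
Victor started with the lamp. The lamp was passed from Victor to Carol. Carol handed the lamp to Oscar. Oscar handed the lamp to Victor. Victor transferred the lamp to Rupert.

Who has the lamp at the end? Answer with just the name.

Answer: Rupert

Derivation:
Tracking the lamp through each event:
Start: Victor has the lamp.
After event 1: Carol has the lamp.
After event 2: Oscar has the lamp.
After event 3: Victor has the lamp.
After event 4: Rupert has the lamp.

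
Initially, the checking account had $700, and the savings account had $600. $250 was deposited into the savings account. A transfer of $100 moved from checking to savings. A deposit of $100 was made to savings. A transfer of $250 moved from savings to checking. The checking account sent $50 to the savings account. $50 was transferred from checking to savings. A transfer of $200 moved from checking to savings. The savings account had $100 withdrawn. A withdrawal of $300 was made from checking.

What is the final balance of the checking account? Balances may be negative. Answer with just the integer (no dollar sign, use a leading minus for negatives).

Answer: 250

Derivation:
Tracking account balances step by step:
Start: checking=700, savings=600
Event 1 (deposit 250 to savings): savings: 600 + 250 = 850. Balances: checking=700, savings=850
Event 2 (transfer 100 checking -> savings): checking: 700 - 100 = 600, savings: 850 + 100 = 950. Balances: checking=600, savings=950
Event 3 (deposit 100 to savings): savings: 950 + 100 = 1050. Balances: checking=600, savings=1050
Event 4 (transfer 250 savings -> checking): savings: 1050 - 250 = 800, checking: 600 + 250 = 850. Balances: checking=850, savings=800
Event 5 (transfer 50 checking -> savings): checking: 850 - 50 = 800, savings: 800 + 50 = 850. Balances: checking=800, savings=850
Event 6 (transfer 50 checking -> savings): checking: 800 - 50 = 750, savings: 850 + 50 = 900. Balances: checking=750, savings=900
Event 7 (transfer 200 checking -> savings): checking: 750 - 200 = 550, savings: 900 + 200 = 1100. Balances: checking=550, savings=1100
Event 8 (withdraw 100 from savings): savings: 1100 - 100 = 1000. Balances: checking=550, savings=1000
Event 9 (withdraw 300 from checking): checking: 550 - 300 = 250. Balances: checking=250, savings=1000

Final balance of checking: 250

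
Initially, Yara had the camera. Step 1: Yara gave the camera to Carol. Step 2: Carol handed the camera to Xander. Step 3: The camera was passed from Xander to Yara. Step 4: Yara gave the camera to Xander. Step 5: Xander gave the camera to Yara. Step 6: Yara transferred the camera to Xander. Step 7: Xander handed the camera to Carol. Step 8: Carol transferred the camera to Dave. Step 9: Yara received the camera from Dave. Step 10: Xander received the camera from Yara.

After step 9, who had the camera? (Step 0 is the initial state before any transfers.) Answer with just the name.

Tracking the camera holder through step 9:
After step 0 (start): Yara
After step 1: Carol
After step 2: Xander
After step 3: Yara
After step 4: Xander
After step 5: Yara
After step 6: Xander
After step 7: Carol
After step 8: Dave
After step 9: Yara

At step 9, the holder is Yara.

Answer: Yara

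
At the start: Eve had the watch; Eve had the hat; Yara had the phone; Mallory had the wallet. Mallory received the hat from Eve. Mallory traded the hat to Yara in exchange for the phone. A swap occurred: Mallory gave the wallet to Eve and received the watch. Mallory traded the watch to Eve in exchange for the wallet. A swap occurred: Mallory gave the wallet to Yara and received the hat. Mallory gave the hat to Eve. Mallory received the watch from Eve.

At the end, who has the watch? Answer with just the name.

Tracking all object holders:
Start: watch:Eve, hat:Eve, phone:Yara, wallet:Mallory
Event 1 (give hat: Eve -> Mallory). State: watch:Eve, hat:Mallory, phone:Yara, wallet:Mallory
Event 2 (swap hat<->phone: now hat:Yara, phone:Mallory). State: watch:Eve, hat:Yara, phone:Mallory, wallet:Mallory
Event 3 (swap wallet<->watch: now wallet:Eve, watch:Mallory). State: watch:Mallory, hat:Yara, phone:Mallory, wallet:Eve
Event 4 (swap watch<->wallet: now watch:Eve, wallet:Mallory). State: watch:Eve, hat:Yara, phone:Mallory, wallet:Mallory
Event 5 (swap wallet<->hat: now wallet:Yara, hat:Mallory). State: watch:Eve, hat:Mallory, phone:Mallory, wallet:Yara
Event 6 (give hat: Mallory -> Eve). State: watch:Eve, hat:Eve, phone:Mallory, wallet:Yara
Event 7 (give watch: Eve -> Mallory). State: watch:Mallory, hat:Eve, phone:Mallory, wallet:Yara

Final state: watch:Mallory, hat:Eve, phone:Mallory, wallet:Yara
The watch is held by Mallory.

Answer: Mallory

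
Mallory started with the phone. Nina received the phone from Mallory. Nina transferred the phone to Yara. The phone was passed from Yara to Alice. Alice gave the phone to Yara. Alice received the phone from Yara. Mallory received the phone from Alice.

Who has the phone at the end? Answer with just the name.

Tracking the phone through each event:
Start: Mallory has the phone.
After event 1: Nina has the phone.
After event 2: Yara has the phone.
After event 3: Alice has the phone.
After event 4: Yara has the phone.
After event 5: Alice has the phone.
After event 6: Mallory has the phone.

Answer: Mallory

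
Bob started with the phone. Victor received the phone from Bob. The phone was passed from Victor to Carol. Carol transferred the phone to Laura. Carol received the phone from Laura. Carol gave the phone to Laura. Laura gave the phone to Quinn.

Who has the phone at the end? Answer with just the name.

Tracking the phone through each event:
Start: Bob has the phone.
After event 1: Victor has the phone.
After event 2: Carol has the phone.
After event 3: Laura has the phone.
After event 4: Carol has the phone.
After event 5: Laura has the phone.
After event 6: Quinn has the phone.

Answer: Quinn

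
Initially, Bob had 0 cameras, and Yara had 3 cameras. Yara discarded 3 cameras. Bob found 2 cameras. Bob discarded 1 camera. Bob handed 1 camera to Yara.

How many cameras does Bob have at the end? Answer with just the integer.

Answer: 0

Derivation:
Tracking counts step by step:
Start: Bob=0, Yara=3
Event 1 (Yara -3): Yara: 3 -> 0. State: Bob=0, Yara=0
Event 2 (Bob +2): Bob: 0 -> 2. State: Bob=2, Yara=0
Event 3 (Bob -1): Bob: 2 -> 1. State: Bob=1, Yara=0
Event 4 (Bob -> Yara, 1): Bob: 1 -> 0, Yara: 0 -> 1. State: Bob=0, Yara=1

Bob's final count: 0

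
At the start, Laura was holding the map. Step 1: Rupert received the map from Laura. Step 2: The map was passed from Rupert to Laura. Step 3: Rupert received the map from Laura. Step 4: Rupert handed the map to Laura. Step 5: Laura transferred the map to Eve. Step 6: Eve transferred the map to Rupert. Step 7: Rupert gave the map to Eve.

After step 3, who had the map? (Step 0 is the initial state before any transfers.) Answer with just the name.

Tracking the map holder through step 3:
After step 0 (start): Laura
After step 1: Rupert
After step 2: Laura
After step 3: Rupert

At step 3, the holder is Rupert.

Answer: Rupert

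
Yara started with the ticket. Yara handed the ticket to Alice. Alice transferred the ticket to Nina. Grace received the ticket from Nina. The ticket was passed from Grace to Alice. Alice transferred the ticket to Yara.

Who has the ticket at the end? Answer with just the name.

Answer: Yara

Derivation:
Tracking the ticket through each event:
Start: Yara has the ticket.
After event 1: Alice has the ticket.
After event 2: Nina has the ticket.
After event 3: Grace has the ticket.
After event 4: Alice has the ticket.
After event 5: Yara has the ticket.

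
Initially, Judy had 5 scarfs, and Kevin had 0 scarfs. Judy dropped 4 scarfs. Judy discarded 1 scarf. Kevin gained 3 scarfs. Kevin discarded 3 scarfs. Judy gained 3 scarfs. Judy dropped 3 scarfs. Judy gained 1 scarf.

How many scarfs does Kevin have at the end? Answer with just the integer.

Tracking counts step by step:
Start: Judy=5, Kevin=0
Event 1 (Judy -4): Judy: 5 -> 1. State: Judy=1, Kevin=0
Event 2 (Judy -1): Judy: 1 -> 0. State: Judy=0, Kevin=0
Event 3 (Kevin +3): Kevin: 0 -> 3. State: Judy=0, Kevin=3
Event 4 (Kevin -3): Kevin: 3 -> 0. State: Judy=0, Kevin=0
Event 5 (Judy +3): Judy: 0 -> 3. State: Judy=3, Kevin=0
Event 6 (Judy -3): Judy: 3 -> 0. State: Judy=0, Kevin=0
Event 7 (Judy +1): Judy: 0 -> 1. State: Judy=1, Kevin=0

Kevin's final count: 0

Answer: 0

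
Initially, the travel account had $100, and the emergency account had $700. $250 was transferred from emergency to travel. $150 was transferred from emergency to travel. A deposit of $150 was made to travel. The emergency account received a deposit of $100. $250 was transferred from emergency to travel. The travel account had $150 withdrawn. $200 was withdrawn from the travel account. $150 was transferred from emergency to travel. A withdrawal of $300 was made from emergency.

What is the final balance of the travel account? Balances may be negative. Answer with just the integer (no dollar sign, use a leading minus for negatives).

Tracking account balances step by step:
Start: travel=100, emergency=700
Event 1 (transfer 250 emergency -> travel): emergency: 700 - 250 = 450, travel: 100 + 250 = 350. Balances: travel=350, emergency=450
Event 2 (transfer 150 emergency -> travel): emergency: 450 - 150 = 300, travel: 350 + 150 = 500. Balances: travel=500, emergency=300
Event 3 (deposit 150 to travel): travel: 500 + 150 = 650. Balances: travel=650, emergency=300
Event 4 (deposit 100 to emergency): emergency: 300 + 100 = 400. Balances: travel=650, emergency=400
Event 5 (transfer 250 emergency -> travel): emergency: 400 - 250 = 150, travel: 650 + 250 = 900. Balances: travel=900, emergency=150
Event 6 (withdraw 150 from travel): travel: 900 - 150 = 750. Balances: travel=750, emergency=150
Event 7 (withdraw 200 from travel): travel: 750 - 200 = 550. Balances: travel=550, emergency=150
Event 8 (transfer 150 emergency -> travel): emergency: 150 - 150 = 0, travel: 550 + 150 = 700. Balances: travel=700, emergency=0
Event 9 (withdraw 300 from emergency): emergency: 0 - 300 = -300. Balances: travel=700, emergency=-300

Final balance of travel: 700

Answer: 700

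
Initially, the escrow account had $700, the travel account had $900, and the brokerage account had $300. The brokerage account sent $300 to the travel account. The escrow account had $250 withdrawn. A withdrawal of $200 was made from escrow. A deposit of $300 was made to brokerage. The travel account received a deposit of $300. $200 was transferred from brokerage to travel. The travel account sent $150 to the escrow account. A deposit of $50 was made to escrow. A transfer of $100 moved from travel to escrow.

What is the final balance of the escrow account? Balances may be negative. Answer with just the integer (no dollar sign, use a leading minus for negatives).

Answer: 550

Derivation:
Tracking account balances step by step:
Start: escrow=700, travel=900, brokerage=300
Event 1 (transfer 300 brokerage -> travel): brokerage: 300 - 300 = 0, travel: 900 + 300 = 1200. Balances: escrow=700, travel=1200, brokerage=0
Event 2 (withdraw 250 from escrow): escrow: 700 - 250 = 450. Balances: escrow=450, travel=1200, brokerage=0
Event 3 (withdraw 200 from escrow): escrow: 450 - 200 = 250. Balances: escrow=250, travel=1200, brokerage=0
Event 4 (deposit 300 to brokerage): brokerage: 0 + 300 = 300. Balances: escrow=250, travel=1200, brokerage=300
Event 5 (deposit 300 to travel): travel: 1200 + 300 = 1500. Balances: escrow=250, travel=1500, brokerage=300
Event 6 (transfer 200 brokerage -> travel): brokerage: 300 - 200 = 100, travel: 1500 + 200 = 1700. Balances: escrow=250, travel=1700, brokerage=100
Event 7 (transfer 150 travel -> escrow): travel: 1700 - 150 = 1550, escrow: 250 + 150 = 400. Balances: escrow=400, travel=1550, brokerage=100
Event 8 (deposit 50 to escrow): escrow: 400 + 50 = 450. Balances: escrow=450, travel=1550, brokerage=100
Event 9 (transfer 100 travel -> escrow): travel: 1550 - 100 = 1450, escrow: 450 + 100 = 550. Balances: escrow=550, travel=1450, brokerage=100

Final balance of escrow: 550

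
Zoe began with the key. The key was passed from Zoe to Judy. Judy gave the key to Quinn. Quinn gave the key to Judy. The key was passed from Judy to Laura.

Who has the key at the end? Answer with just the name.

Tracking the key through each event:
Start: Zoe has the key.
After event 1: Judy has the key.
After event 2: Quinn has the key.
After event 3: Judy has the key.
After event 4: Laura has the key.

Answer: Laura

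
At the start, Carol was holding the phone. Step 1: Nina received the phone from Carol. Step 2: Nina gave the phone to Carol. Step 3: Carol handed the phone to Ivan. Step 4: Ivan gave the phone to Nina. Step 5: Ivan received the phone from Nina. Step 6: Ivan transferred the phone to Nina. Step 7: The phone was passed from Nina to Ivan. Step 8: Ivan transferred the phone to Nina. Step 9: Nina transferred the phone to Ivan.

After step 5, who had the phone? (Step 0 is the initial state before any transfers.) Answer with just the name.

Tracking the phone holder through step 5:
After step 0 (start): Carol
After step 1: Nina
After step 2: Carol
After step 3: Ivan
After step 4: Nina
After step 5: Ivan

At step 5, the holder is Ivan.

Answer: Ivan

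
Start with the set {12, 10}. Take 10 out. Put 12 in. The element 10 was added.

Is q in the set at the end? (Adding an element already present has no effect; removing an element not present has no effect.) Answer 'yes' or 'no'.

Answer: no

Derivation:
Tracking the set through each operation:
Start: {10, 12}
Event 1 (remove 10): removed. Set: {12}
Event 2 (add 12): already present, no change. Set: {12}
Event 3 (add 10): added. Set: {10, 12}

Final set: {10, 12} (size 2)
q is NOT in the final set.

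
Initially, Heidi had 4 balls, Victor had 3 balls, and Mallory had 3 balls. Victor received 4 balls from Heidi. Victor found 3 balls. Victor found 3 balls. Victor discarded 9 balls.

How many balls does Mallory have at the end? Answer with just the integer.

Answer: 3

Derivation:
Tracking counts step by step:
Start: Heidi=4, Victor=3, Mallory=3
Event 1 (Heidi -> Victor, 4): Heidi: 4 -> 0, Victor: 3 -> 7. State: Heidi=0, Victor=7, Mallory=3
Event 2 (Victor +3): Victor: 7 -> 10. State: Heidi=0, Victor=10, Mallory=3
Event 3 (Victor +3): Victor: 10 -> 13. State: Heidi=0, Victor=13, Mallory=3
Event 4 (Victor -9): Victor: 13 -> 4. State: Heidi=0, Victor=4, Mallory=3

Mallory's final count: 3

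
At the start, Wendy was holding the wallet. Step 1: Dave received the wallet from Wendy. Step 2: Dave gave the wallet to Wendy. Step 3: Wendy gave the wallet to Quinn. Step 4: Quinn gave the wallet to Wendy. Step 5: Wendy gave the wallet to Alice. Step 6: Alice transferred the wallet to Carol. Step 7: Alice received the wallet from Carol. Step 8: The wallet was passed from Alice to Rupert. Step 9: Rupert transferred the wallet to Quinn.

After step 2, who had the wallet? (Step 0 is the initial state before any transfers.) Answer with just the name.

Answer: Wendy

Derivation:
Tracking the wallet holder through step 2:
After step 0 (start): Wendy
After step 1: Dave
After step 2: Wendy

At step 2, the holder is Wendy.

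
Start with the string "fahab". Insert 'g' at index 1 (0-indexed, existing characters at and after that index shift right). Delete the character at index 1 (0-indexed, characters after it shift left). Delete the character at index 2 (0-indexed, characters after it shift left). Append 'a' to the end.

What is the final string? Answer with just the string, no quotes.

Answer: faaba

Derivation:
Applying each edit step by step:
Start: "fahab"
Op 1 (insert 'g' at idx 1): "fahab" -> "fgahab"
Op 2 (delete idx 1 = 'g'): "fgahab" -> "fahab"
Op 3 (delete idx 2 = 'h'): "fahab" -> "faab"
Op 4 (append 'a'): "faab" -> "faaba"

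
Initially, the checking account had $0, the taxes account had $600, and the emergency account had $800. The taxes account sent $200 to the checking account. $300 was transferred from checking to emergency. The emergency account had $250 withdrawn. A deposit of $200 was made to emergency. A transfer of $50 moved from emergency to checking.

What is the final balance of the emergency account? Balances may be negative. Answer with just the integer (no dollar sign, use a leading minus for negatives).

Tracking account balances step by step:
Start: checking=0, taxes=600, emergency=800
Event 1 (transfer 200 taxes -> checking): taxes: 600 - 200 = 400, checking: 0 + 200 = 200. Balances: checking=200, taxes=400, emergency=800
Event 2 (transfer 300 checking -> emergency): checking: 200 - 300 = -100, emergency: 800 + 300 = 1100. Balances: checking=-100, taxes=400, emergency=1100
Event 3 (withdraw 250 from emergency): emergency: 1100 - 250 = 850. Balances: checking=-100, taxes=400, emergency=850
Event 4 (deposit 200 to emergency): emergency: 850 + 200 = 1050. Balances: checking=-100, taxes=400, emergency=1050
Event 5 (transfer 50 emergency -> checking): emergency: 1050 - 50 = 1000, checking: -100 + 50 = -50. Balances: checking=-50, taxes=400, emergency=1000

Final balance of emergency: 1000

Answer: 1000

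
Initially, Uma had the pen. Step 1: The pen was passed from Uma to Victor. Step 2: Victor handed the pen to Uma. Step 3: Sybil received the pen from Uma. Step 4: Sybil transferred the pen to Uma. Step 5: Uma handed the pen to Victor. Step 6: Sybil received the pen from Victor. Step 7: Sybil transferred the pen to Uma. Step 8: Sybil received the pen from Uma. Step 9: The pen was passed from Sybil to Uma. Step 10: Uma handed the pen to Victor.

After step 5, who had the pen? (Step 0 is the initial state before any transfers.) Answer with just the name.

Tracking the pen holder through step 5:
After step 0 (start): Uma
After step 1: Victor
After step 2: Uma
After step 3: Sybil
After step 4: Uma
After step 5: Victor

At step 5, the holder is Victor.

Answer: Victor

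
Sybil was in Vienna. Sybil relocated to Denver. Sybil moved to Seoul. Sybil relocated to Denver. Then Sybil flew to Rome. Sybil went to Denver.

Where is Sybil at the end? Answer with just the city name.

Answer: Denver

Derivation:
Tracking Sybil's location:
Start: Sybil is in Vienna.
After move 1: Vienna -> Denver. Sybil is in Denver.
After move 2: Denver -> Seoul. Sybil is in Seoul.
After move 3: Seoul -> Denver. Sybil is in Denver.
After move 4: Denver -> Rome. Sybil is in Rome.
After move 5: Rome -> Denver. Sybil is in Denver.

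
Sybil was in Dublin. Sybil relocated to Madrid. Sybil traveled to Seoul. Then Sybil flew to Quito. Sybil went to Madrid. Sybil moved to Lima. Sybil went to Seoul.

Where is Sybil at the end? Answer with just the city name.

Tracking Sybil's location:
Start: Sybil is in Dublin.
After move 1: Dublin -> Madrid. Sybil is in Madrid.
After move 2: Madrid -> Seoul. Sybil is in Seoul.
After move 3: Seoul -> Quito. Sybil is in Quito.
After move 4: Quito -> Madrid. Sybil is in Madrid.
After move 5: Madrid -> Lima. Sybil is in Lima.
After move 6: Lima -> Seoul. Sybil is in Seoul.

Answer: Seoul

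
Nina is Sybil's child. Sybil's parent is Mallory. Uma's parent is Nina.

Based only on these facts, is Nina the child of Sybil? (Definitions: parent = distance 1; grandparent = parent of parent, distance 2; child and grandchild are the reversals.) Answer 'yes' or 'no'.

Answer: yes

Derivation:
Reconstructing the parent chain from the given facts:
  Mallory -> Sybil -> Nina -> Uma
(each arrow means 'parent of the next')
Positions in the chain (0 = top):
  position of Mallory: 0
  position of Sybil: 1
  position of Nina: 2
  position of Uma: 3

Nina is at position 2, Sybil is at position 1; signed distance (j - i) = -1.
'child' requires j - i = -1. Actual distance is -1, so the relation HOLDS.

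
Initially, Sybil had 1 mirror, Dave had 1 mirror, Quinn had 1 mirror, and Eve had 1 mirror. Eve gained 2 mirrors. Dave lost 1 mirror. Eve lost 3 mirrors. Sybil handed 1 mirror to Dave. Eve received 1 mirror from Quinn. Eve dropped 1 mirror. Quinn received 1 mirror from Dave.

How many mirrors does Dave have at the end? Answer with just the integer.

Answer: 0

Derivation:
Tracking counts step by step:
Start: Sybil=1, Dave=1, Quinn=1, Eve=1
Event 1 (Eve +2): Eve: 1 -> 3. State: Sybil=1, Dave=1, Quinn=1, Eve=3
Event 2 (Dave -1): Dave: 1 -> 0. State: Sybil=1, Dave=0, Quinn=1, Eve=3
Event 3 (Eve -3): Eve: 3 -> 0. State: Sybil=1, Dave=0, Quinn=1, Eve=0
Event 4 (Sybil -> Dave, 1): Sybil: 1 -> 0, Dave: 0 -> 1. State: Sybil=0, Dave=1, Quinn=1, Eve=0
Event 5 (Quinn -> Eve, 1): Quinn: 1 -> 0, Eve: 0 -> 1. State: Sybil=0, Dave=1, Quinn=0, Eve=1
Event 6 (Eve -1): Eve: 1 -> 0. State: Sybil=0, Dave=1, Quinn=0, Eve=0
Event 7 (Dave -> Quinn, 1): Dave: 1 -> 0, Quinn: 0 -> 1. State: Sybil=0, Dave=0, Quinn=1, Eve=0

Dave's final count: 0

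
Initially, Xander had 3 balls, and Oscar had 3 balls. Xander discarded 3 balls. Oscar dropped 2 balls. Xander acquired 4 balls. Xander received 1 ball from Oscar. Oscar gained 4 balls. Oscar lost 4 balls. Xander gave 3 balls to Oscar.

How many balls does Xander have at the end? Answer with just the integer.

Answer: 2

Derivation:
Tracking counts step by step:
Start: Xander=3, Oscar=3
Event 1 (Xander -3): Xander: 3 -> 0. State: Xander=0, Oscar=3
Event 2 (Oscar -2): Oscar: 3 -> 1. State: Xander=0, Oscar=1
Event 3 (Xander +4): Xander: 0 -> 4. State: Xander=4, Oscar=1
Event 4 (Oscar -> Xander, 1): Oscar: 1 -> 0, Xander: 4 -> 5. State: Xander=5, Oscar=0
Event 5 (Oscar +4): Oscar: 0 -> 4. State: Xander=5, Oscar=4
Event 6 (Oscar -4): Oscar: 4 -> 0. State: Xander=5, Oscar=0
Event 7 (Xander -> Oscar, 3): Xander: 5 -> 2, Oscar: 0 -> 3. State: Xander=2, Oscar=3

Xander's final count: 2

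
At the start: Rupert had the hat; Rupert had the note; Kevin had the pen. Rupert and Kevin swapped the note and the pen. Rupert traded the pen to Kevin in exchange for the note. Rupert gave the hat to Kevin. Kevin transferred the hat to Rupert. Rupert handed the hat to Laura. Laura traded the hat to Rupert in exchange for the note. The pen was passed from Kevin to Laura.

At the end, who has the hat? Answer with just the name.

Tracking all object holders:
Start: hat:Rupert, note:Rupert, pen:Kevin
Event 1 (swap note<->pen: now note:Kevin, pen:Rupert). State: hat:Rupert, note:Kevin, pen:Rupert
Event 2 (swap pen<->note: now pen:Kevin, note:Rupert). State: hat:Rupert, note:Rupert, pen:Kevin
Event 3 (give hat: Rupert -> Kevin). State: hat:Kevin, note:Rupert, pen:Kevin
Event 4 (give hat: Kevin -> Rupert). State: hat:Rupert, note:Rupert, pen:Kevin
Event 5 (give hat: Rupert -> Laura). State: hat:Laura, note:Rupert, pen:Kevin
Event 6 (swap hat<->note: now hat:Rupert, note:Laura). State: hat:Rupert, note:Laura, pen:Kevin
Event 7 (give pen: Kevin -> Laura). State: hat:Rupert, note:Laura, pen:Laura

Final state: hat:Rupert, note:Laura, pen:Laura
The hat is held by Rupert.

Answer: Rupert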